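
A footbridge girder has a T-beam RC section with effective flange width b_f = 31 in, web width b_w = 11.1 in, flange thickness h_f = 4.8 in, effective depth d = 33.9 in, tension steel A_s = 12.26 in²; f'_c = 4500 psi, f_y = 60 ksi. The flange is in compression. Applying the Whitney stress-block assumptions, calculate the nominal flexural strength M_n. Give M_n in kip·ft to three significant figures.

Tension: T = A_s f_y = 12.26 × 60 = 735.6 kips.
Try a within the flange: a = T/(0.85 f'_c b_f) = 735.6/(0.85 × 4.5 × 31) = 6.204 in.
a = 6.204 > h_f = 4.8 in: the block extends into the web. Split into flange-overhang and web parts.
C_f = 0.85 f'_c (b_f − b_w) h_f = 0.85 × 4.5 × (31 − 11.1) × 4.8 = 365.4 kips.
Remaining web compression depth: a_w = (T − C_f)/(0.85 f'_c b_w) = (735.6 − 365.4)/(0.85 × 4.5 × 11.1) = 8.719 in.
M_n = C_f(d − h_f/2) + (T − C_f)(d − a_w/2) = 365.4 × (33.9 − 2.4) + 370.2 × (33.9 − 4.3595) = 11510.1 + 10935.9 = 22446.0 kip·in.
M_n = 22446.0/12 = 1870.50 kip·ft.

M_n ≈ 1870 kip·ft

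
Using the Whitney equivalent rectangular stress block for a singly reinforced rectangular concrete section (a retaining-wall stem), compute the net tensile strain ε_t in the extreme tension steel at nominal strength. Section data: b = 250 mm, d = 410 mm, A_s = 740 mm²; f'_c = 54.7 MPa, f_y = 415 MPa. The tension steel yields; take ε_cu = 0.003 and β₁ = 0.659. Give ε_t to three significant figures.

a = A_s f_y/(0.85 f'_c b) = 26.42 mm.
β₁ = 0.659, so c = a/β₁ = 26.42/0.659 = 40.09 mm.
From the linear strain diagram with ε_cu = 0.003: ε_t = 0.003 (d − c)/c = 0.003 × (410 − 40.09)/40.09 = 0.0277.
Since ε_t ≥ 0.005, the section is tension-controlled.

ε_t ≈ 0.0277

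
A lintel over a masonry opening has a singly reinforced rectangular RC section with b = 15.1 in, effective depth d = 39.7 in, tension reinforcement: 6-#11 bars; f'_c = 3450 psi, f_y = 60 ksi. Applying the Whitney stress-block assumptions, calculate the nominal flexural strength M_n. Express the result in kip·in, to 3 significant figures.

M_n ≈ 18700 kip·in

A_s = 6 × 1.56 = 9.36 in².
T = A_s f_y = 9.36 × 60 = 561.6 kips.
a = T/(0.85 f'_c b) = 561.6/(0.85 × 3.45 × 15.1) = 12.683 in.
M_n = T(d − a/2) = 561.6 × (39.7 − 6.3415) = 18734.1 kip·in.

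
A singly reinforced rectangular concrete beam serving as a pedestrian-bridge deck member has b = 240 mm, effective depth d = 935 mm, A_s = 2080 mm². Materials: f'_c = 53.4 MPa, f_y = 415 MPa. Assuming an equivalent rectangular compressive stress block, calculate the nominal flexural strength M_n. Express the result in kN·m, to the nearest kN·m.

M_n ≈ 773 kN·m

T = A_s f_y = 2080 × 415 = 863200 N = 863.2 kN.
From C = T: a = T/(0.85 f'_c b) = 863200/(0.85 × 53.4 × 240) = 79.24 mm.
M_n = T(d − a/2) = 863.2 kN × (935 − 39.62) mm = 772.89 kN·m.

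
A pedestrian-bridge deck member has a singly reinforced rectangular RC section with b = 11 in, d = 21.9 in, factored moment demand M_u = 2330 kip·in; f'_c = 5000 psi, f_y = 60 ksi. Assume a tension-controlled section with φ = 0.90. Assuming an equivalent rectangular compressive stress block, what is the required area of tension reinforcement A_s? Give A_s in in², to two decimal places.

M_n = M_u/φ = 2330/0.90 = 2588.89 kip·in.
From M_n = 0.85 f'_c a b (d − a/2):
a = d − √(d² − 2M_n/(0.85 f'_c b)) = 21.9 − √(21.9² − 2 × 2588.89/(0.85 × 5 × 11)) = 2.694 in.
A_s = 0.85 f'_c a b / f_y = 0.85 × 5 × 2.694 × 11 / 60 = 2.099 in².

A_s ≈ 2.10 in²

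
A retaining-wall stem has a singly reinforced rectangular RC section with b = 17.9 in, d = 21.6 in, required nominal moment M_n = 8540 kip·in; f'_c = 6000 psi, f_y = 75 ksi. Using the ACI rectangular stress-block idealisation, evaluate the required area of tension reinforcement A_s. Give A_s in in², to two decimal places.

From M_n = 0.85 f'_c a b (d − a/2):
a = d − √(d² − 2M_n/(0.85 f'_c b)) = 21.6 − √(21.6² − 2 × 8540/(0.85 × 6 × 17.9)) = 4.883 in.
A_s = 0.85 f'_c a b / f_y = 0.85 × 6 × 4.883 × 17.9 / 75 = 5.944 in².

A_s ≈ 5.94 in²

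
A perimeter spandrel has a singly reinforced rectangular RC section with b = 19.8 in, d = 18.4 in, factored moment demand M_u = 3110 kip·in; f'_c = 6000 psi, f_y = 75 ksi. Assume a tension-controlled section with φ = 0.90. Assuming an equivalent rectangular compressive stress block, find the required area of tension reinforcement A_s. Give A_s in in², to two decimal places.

M_n = M_u/φ = 3110/0.90 = 3455.56 kip·in.
From M_n = 0.85 f'_c a b (d − a/2):
a = d − √(d² − 2M_n/(0.85 f'_c b)) = 18.4 − √(18.4² − 2 × 3455.56/(0.85 × 6 × 19.8)) = 1.965 in.
A_s = 0.85 f'_c a b / f_y = 0.85 × 6 × 1.965 × 19.8 / 75 = 2.646 in².

A_s ≈ 2.65 in²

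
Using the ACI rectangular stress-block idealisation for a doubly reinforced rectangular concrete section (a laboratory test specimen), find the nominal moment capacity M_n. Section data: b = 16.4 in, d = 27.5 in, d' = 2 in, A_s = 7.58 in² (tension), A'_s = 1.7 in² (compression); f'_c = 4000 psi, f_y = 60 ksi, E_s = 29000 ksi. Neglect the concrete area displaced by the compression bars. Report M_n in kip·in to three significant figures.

M_n ≈ 11200 kip·in

Assume both steels yield.
a = (A_s − A'_s) f_y/(0.85 f'_c b) = (7.58 − 1.7) × 60/(0.85 × 4 × 16.4) = 6.327 in.
c = a/β₁ = 6.327/0.85 = 7.444 in; ε'_s = 0.003(c − d')/c = 0.0022 ≥ ε_y = 0.0021, so the compression steel yields.
M_n = (A_s − A'_s) f_y (d − a/2) + A'_s f_y (d − d') = 352.8 × (27.5 − 3.1635) + 102 × (27.5 − 2) = 8585.9 + 2601.0 = 11186.9 kip·in.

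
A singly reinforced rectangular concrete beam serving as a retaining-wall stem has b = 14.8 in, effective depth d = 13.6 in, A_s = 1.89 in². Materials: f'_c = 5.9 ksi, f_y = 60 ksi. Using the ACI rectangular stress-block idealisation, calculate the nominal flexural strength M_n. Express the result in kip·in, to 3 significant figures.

M_n ≈ 1460 kip·in

T = A_s f_y = 1.89 × 60 = 113.4 kips.
a = T/(0.85 f'_c b) = 113.4/(0.85 × 5.9 × 14.8) = 1.528 in.
M_n = T(d − a/2) = 113.4 × (13.6 − 0.764) = 1455.6 kip·in.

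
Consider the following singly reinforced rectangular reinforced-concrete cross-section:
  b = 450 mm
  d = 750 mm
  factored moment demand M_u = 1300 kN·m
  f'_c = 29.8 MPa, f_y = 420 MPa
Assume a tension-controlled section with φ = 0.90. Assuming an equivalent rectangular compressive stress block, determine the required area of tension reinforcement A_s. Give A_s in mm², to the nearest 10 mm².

A_s ≈ 5270 mm²

M_n = M_u/φ = 1300/0.90 = 1444.44 kN·m.
With M_n = 0.85 f'_c a b (d − a/2), solve the quadratic for a:
a = d − √(d² − 2M_n/(0.85 f'_c b)) = 750 − √(750² − 2 × 1444.44×10⁶/(0.85 × 29.8 × 450)) = 194.07 mm.
A_s = 0.85 f'_c a b / f_y = 0.85 × 29.8 × 194.07 × 450 / 420 = 5266.9 mm².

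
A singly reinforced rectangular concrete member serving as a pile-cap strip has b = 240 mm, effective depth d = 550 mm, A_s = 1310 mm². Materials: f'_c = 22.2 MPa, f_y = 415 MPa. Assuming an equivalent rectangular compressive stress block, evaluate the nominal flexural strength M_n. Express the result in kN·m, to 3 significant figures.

T = A_s f_y = 1310 × 415 = 543650 N = 543.65 kN.
From C = T: a = T/(0.85 f'_c b) = 543650/(0.85 × 22.2 × 240) = 120.04 mm.
M_n = T(d − a/2) = 543.65 kN × (550 − 60.02) mm = 266.38 kN·m.

M_n ≈ 266 kN·m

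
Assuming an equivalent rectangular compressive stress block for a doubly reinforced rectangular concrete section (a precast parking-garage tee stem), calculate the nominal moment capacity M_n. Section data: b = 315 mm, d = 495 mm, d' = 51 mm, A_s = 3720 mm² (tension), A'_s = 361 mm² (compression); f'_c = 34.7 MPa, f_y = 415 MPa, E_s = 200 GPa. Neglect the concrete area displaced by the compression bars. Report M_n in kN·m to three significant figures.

Assume both tension and compression steel yield.
Net tension couple steel: A_s − A'_s = 3359 mm².
a = (A_s − A'_s) f_y / (0.85 f'_c b) = 1393985/(0.85 × 34.7 × 315) = 150.04 mm.
c = a/β₁ = 150.04/0.802 = 187.08 mm; ε'_s = 0.003(c − d')/c = 0.0022 ≥ f_y/E_s = 0.0021, so compression steel does yield.
M_n = (A_s − A'_s) f_y (d − a/2) + A'_s f_y (d − d') = [1393985 × (495 − 75.02) + 149815 × (495 − 51)] × 10⁻⁶ = 585.45 + 66.52 = 651.97 kN·m.

M_n ≈ 652 kN·m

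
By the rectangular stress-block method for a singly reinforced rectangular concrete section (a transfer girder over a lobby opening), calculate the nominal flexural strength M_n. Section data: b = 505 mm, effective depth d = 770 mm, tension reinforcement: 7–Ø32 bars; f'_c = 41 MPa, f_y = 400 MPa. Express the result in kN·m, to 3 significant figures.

A_s = 7 × 804 = 5628 mm².
T = A_s f_y = 5628 × 400 = 2251200 N = 2251.2 kN.
From C = T: a = T/(0.85 f'_c b) = 2251200/(0.85 × 41 × 505) = 127.91 mm.
M_n = T(d − a/2) = 2251.2 kN × (770 − 63.955) mm = 1589.45 kN·m.

M_n ≈ 1590 kN·m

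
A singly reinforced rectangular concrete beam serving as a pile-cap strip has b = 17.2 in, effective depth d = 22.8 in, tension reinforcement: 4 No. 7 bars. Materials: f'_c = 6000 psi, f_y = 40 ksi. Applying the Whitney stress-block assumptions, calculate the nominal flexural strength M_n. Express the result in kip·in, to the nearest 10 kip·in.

M_n ≈ 2140 kip·in

A_s = 4 × 0.6 = 2.4 in².
T = A_s f_y = 2.4 × 40 = 96 kips.
a = T/(0.85 f'_c b) = 96/(0.85 × 6 × 17.2) = 1.094 in.
M_n = T(d − a/2) = 96 × (22.8 − 0.547) = 2136.3 kip·in.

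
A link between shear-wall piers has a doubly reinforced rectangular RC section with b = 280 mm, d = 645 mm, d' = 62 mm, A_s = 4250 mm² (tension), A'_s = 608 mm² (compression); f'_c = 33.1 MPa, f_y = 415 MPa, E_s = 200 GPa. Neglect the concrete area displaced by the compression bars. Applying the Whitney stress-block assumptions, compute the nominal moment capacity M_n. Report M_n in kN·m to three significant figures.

M_n ≈ 977 kN·m

Assume both tension and compression steel yield.
Net tension couple steel: A_s − A'_s = 3642 mm².
a = (A_s − A'_s) f_y / (0.85 f'_c b) = 1511430/(0.85 × 33.1 × 280) = 191.86 mm.
c = a/β₁ = 191.86/0.814 = 235.70 mm; ε'_s = 0.003(c − d')/c = 0.0022 ≥ f_y/E_s = 0.0021, so compression steel does yield.
M_n = (A_s − A'_s) f_y (d − a/2) + A'_s f_y (d − d') = [1511430 × (645 − 95.93) + 252320 × (645 − 62)] × 10⁻⁶ = 829.88 + 147.10 = 976.98 kN·m.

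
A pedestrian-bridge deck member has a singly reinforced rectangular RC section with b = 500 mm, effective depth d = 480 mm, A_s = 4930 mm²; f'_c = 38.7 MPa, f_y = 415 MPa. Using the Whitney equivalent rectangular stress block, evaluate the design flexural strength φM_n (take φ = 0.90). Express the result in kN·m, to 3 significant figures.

φM_n ≈ 769 kN·m

T = A_s f_y = 4930 × 415 = 2045950 N = 2045.95 kN.
From C = T: a = T/(0.85 f'_c b) = 2045950/(0.85 × 38.7 × 500) = 124.39 mm.
M_n = T(d − a/2) = 2045.95 kN × (480 − 62.195) mm = 854.81 kN·m.
φM_n = 0.90 × 854.81 = 769.33 kN·m.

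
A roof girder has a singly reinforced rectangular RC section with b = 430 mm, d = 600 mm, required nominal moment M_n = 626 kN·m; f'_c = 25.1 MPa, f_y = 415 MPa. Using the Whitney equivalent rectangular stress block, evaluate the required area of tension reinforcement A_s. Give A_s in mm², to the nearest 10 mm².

With M_n = 0.85 f'_c a b (d − a/2), solve the quadratic for a:
a = d − √(d² − 2M_n/(0.85 f'_c b)) = 600 − √(600² − 2 × 626×10⁶/(0.85 × 25.1 × 430)) = 127.21 mm.
A_s = 0.85 f'_c a b / f_y = 0.85 × 25.1 × 127.21 × 430 / 415 = 2812.1 mm².

A_s ≈ 2810 mm²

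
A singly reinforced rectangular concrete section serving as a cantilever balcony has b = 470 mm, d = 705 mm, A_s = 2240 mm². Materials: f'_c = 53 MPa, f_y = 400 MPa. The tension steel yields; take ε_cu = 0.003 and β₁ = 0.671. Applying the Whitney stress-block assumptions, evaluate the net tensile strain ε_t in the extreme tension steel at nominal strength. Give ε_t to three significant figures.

a = A_s f_y/(0.85 f'_c b) = 42.32 mm.
β₁ = 0.671, so c = a/β₁ = 42.32/0.671 = 63.07 mm.
From the linear strain diagram with ε_cu = 0.003: ε_t = 0.003 (d − c)/c = 0.003 × (705 − 63.07)/63.07 = 0.0305.
Since ε_t ≥ 0.005, the section is tension-controlled.

ε_t ≈ 0.0305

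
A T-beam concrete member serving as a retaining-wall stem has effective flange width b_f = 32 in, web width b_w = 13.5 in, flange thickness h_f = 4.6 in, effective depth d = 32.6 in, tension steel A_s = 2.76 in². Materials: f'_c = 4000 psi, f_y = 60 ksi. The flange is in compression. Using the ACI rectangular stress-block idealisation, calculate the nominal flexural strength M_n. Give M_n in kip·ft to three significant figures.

M_n ≈ 439 kip·ft

Tension: T = A_s f_y = 2.76 × 60 = 165.6 kips.
Try a within the flange: a = T/(0.85 f'_c b_f) = 165.6/(0.85 × 4 × 32) = 1.522 in.
Since a = 1.522 ≤ h_f = 4.6 in, the stress block lies entirely in the flange; analyse as a rectangular beam of width b_f.
M_n = T(d − a/2) = 165.6 × (32.6 − 0.761) = 5272.5 kip·in.
M_n = 5272.5/12 = 439.38 kip·ft.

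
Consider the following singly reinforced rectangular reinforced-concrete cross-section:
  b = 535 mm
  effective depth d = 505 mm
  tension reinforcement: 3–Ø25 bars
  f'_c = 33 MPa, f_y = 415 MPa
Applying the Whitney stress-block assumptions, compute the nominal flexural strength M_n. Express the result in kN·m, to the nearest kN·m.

M_n ≈ 296 kN·m

A_s = 3 × 491 = 1473 mm².
T = A_s f_y = 1473 × 415 = 611295 N = 611.295 kN.
From C = T: a = T/(0.85 f'_c b) = 611295/(0.85 × 33 × 535) = 40.73 mm.
M_n = T(d − a/2) = 611.295 kN × (505 − 20.365) mm = 296.25 kN·m.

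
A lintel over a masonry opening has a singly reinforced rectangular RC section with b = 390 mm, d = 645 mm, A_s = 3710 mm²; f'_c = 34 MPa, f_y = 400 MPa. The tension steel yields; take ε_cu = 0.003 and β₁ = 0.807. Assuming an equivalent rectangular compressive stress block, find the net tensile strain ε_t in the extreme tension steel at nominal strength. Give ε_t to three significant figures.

ε_t ≈ 0.00886

a = A_s f_y/(0.85 f'_c b) = 131.67 mm.
β₁ = 0.807, so c = a/β₁ = 131.67/0.807 = 163.16 mm.
From the linear strain diagram with ε_cu = 0.003: ε_t = 0.003 (d − c)/c = 0.003 × (645 − 163.16)/163.16 = 0.00886.
Since ε_t ≥ 0.005, the section is tension-controlled.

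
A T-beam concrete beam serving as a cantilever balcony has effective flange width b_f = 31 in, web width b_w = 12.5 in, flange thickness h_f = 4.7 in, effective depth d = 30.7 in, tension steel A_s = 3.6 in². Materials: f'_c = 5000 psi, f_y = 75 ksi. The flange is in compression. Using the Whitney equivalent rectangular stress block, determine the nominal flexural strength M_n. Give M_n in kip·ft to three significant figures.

M_n ≈ 668 kip·ft

Tension: T = A_s f_y = 3.6 × 75 = 270 kips.
Try a within the flange: a = T/(0.85 f'_c b_f) = 270/(0.85 × 5 × 31) = 2.049 in.
Since a = 2.049 ≤ h_f = 4.7 in, the stress block lies entirely in the flange; analyse as a rectangular beam of width b_f.
M_n = T(d − a/2) = 270 × (30.7 − 1.0245) = 8012.4 kip·in.
M_n = 8012.4/12 = 667.70 kip·ft.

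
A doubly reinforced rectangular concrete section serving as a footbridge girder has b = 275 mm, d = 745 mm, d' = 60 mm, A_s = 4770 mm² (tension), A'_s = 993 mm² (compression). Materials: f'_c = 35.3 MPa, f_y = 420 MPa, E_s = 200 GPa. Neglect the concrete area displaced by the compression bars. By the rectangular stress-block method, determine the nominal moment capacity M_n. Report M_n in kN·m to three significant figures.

Assume both tension and compression steel yield.
Net tension couple steel: A_s − A'_s = 3777 mm².
a = (A_s − A'_s) f_y / (0.85 f'_c b) = 1586340/(0.85 × 35.3 × 275) = 192.25 mm.
c = a/β₁ = 192.25/0.798 = 240.91 mm; ε'_s = 0.003(c − d')/c = 0.0023 ≥ f_y/E_s = 0.0021, so compression steel does yield.
M_n = (A_s − A'_s) f_y (d − a/2) + A'_s f_y (d − d') = [1586340 × (745 − 96.125) + 417060 × (745 − 60)] × 10⁻⁶ = 1029.34 + 285.69 = 1315.03 kN·m.

M_n ≈ 1320 kN·m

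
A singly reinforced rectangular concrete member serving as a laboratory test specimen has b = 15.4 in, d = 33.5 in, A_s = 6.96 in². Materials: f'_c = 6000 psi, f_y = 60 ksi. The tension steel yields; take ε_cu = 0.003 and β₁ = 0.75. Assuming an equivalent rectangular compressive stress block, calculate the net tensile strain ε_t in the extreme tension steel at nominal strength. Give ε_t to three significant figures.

a = A_s f_y/(0.85 f'_c b) = 5.317 in.
β₁ = 0.75, so c = a/β₁ = 5.317/0.75 = 7.089 in.
From the linear strain diagram with ε_cu = 0.003: ε_t = 0.003 (d − c)/c = 0.003 × (33.5 − 7.089)/7.089 = 0.0112.
Since ε_t ≥ 0.005, the section is tension-controlled.

ε_t ≈ 0.0112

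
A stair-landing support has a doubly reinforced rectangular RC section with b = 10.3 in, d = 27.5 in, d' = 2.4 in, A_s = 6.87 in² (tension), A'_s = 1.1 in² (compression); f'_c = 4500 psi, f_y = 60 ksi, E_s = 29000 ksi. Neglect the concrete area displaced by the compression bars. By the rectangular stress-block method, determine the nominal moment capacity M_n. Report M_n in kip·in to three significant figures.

Assume both steels yield.
a = (A_s − A'_s) f_y/(0.85 f'_c b) = (6.87 − 1.1) × 60/(0.85 × 4.5 × 10.3) = 8.787 in.
c = a/β₁ = 8.787/0.825 = 10.651 in; ε'_s = 0.003(c − d')/c = 0.0023 ≥ ε_y = 0.0021, so the compression steel yields.
M_n = (A_s − A'_s) f_y (d − a/2) + A'_s f_y (d − d') = 346.2 × (27.5 − 4.3935) + 66 × (27.5 − 2.4) = 7999.5 + 1656.6 = 9656.1 kip·in.

M_n ≈ 9660 kip·in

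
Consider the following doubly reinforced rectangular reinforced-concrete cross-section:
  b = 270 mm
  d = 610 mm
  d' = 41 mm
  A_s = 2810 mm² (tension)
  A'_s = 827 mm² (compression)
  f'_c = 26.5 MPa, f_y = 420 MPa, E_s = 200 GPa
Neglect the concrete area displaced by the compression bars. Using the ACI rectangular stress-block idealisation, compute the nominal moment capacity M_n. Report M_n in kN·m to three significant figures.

Assume both tension and compression steel yield.
Net tension couple steel: A_s − A'_s = 1983 mm².
a = (A_s − A'_s) f_y / (0.85 f'_c b) = 832860/(0.85 × 26.5 × 270) = 136.94 mm.
c = a/β₁ = 136.94/0.85 = 161.11 mm; ε'_s = 0.003(c − d')/c = 0.0022 ≥ f_y/E_s = 0.0021, so compression steel does yield.
M_n = (A_s − A'_s) f_y (d − a/2) + A'_s f_y (d − d') = [832860 × (610 − 68.47) + 347340 × (610 − 41)] × 10⁻⁶ = 451.02 + 197.64 = 648.66 kN·m.

M_n ≈ 649 kN·m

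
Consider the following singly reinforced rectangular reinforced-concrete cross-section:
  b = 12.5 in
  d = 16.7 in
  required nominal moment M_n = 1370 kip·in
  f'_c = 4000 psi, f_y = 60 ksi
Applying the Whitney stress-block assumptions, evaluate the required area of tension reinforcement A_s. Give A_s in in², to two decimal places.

A_s ≈ 1.46 in²

From M_n = 0.85 f'_c a b (d − a/2):
a = d − √(d² − 2M_n/(0.85 f'_c b)) = 16.7 − √(16.7² − 2 × 1370/(0.85 × 4 × 12.5)) = 2.057 in.
A_s = 0.85 f'_c a b / f_y = 0.85 × 4 × 2.057 × 12.5 / 60 = 1.457 in².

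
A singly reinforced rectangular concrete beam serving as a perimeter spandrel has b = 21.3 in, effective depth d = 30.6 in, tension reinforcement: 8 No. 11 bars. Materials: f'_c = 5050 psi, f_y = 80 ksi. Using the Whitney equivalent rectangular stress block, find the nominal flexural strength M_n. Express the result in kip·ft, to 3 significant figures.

M_n ≈ 2090 kip·ft

A_s = 8 × 1.56 = 12.48 in².
T = A_s f_y = 12.48 × 80 = 998.4 kips.
a = T/(0.85 f'_c b) = 998.4/(0.85 × 5.05 × 21.3) = 10.920 in.
M_n = T(d − a/2) = 998.4 × (30.6 − 5.46) = 25099.8 kip·in = 25099.8/12 = 2091.65 kip·ft.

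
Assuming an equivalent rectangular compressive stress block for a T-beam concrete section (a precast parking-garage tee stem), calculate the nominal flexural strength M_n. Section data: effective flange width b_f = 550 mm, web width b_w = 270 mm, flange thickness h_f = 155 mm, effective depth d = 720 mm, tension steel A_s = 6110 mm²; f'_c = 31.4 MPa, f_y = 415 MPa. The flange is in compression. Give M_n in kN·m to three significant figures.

Tension: T = A_s f_y = 6110 × 415 = 2535650 N.
Try a within the flange: a = T/(0.85 f'_c b_f) = 2535650/(0.85 × 31.4 × 550) = 172.73 mm.
a = 172.73 > h_f = 155 mm: the block extends into the web. Split into flange-overhang and web parts.
C_f = 0.85 f'_c (b_f − b_w) h_f = 0.85 × 31.4 × (550 − 270) × 155 = 1158346 N.
Remaining web compression depth: a_w = (T − C_f)/(0.85 f'_c b_w) = (2535650 − 1158346)/(0.85 × 31.4 × 270) = 191.12 mm.
M_n = C_f(d − h_f/2) + (T − C_f)(d − a_w/2) = 1158346 × (720 − 77.5) + 1377304 × (720 − 95.56) = 744.24 + 860.04 = 1604.28 × 10⁶ N·mm.
M_n = 1604.28 kN·m.

M_n ≈ 1600 kN·m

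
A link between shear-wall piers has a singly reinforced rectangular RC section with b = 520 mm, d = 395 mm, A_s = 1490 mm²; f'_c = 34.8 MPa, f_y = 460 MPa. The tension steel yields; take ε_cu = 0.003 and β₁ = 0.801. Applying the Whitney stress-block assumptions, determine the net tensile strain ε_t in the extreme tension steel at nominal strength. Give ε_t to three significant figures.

a = A_s f_y/(0.85 f'_c b) = 44.56 mm.
β₁ = 0.801, so c = a/β₁ = 44.56/0.801 = 55.63 mm.
From the linear strain diagram with ε_cu = 0.003: ε_t = 0.003 (d − c)/c = 0.003 × (395 − 55.63)/55.63 = 0.0183.
Since ε_t ≥ 0.005, the section is tension-controlled.

ε_t ≈ 0.0183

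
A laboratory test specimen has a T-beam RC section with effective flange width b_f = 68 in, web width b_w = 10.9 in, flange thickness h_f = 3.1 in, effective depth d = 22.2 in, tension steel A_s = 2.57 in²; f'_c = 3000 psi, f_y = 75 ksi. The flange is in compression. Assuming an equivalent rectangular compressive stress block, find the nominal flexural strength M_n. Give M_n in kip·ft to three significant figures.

Tension: T = A_s f_y = 2.57 × 75 = 192.75 kips.
Try a within the flange: a = T/(0.85 f'_c b_f) = 192.75/(0.85 × 3 × 68) = 1.112 in.
Since a = 1.112 ≤ h_f = 3.1 in, the stress block lies entirely in the flange; analyse as a rectangular beam of width b_f.
M_n = T(d − a/2) = 192.75 × (22.2 − 0.556) = 4171.9 kip·in.
M_n = 4171.9/12 = 347.66 kip·ft.

M_n ≈ 348 kip·ft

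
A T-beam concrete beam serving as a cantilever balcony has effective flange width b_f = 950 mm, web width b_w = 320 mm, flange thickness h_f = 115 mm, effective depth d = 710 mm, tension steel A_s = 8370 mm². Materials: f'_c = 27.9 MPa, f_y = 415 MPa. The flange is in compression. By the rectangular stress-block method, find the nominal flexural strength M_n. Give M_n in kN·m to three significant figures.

M_n ≈ 2160 kN·m

Tension: T = A_s f_y = 8370 × 415 = 3473550 N.
Try a within the flange: a = T/(0.85 f'_c b_f) = 3473550/(0.85 × 27.9 × 950) = 154.18 mm.
a = 154.18 > h_f = 115 mm: the block extends into the web. Split into flange-overhang and web parts.
C_f = 0.85 f'_c (b_f − b_w) h_f = 0.85 × 27.9 × (950 − 320) × 115 = 1718152 N.
Remaining web compression depth: a_w = (T − C_f)/(0.85 f'_c b_w) = (3473550 − 1718152)/(0.85 × 27.9 × 320) = 231.31 mm.
M_n = C_f(d − h_f/2) + (T − C_f)(d − a_w/2) = 1718152 × (710 − 57.5) + 1755398 × (710 − 115.655) = 1121.09 + 1043.31 = 2164.40 × 10⁶ N·mm.
M_n = 2164.40 kN·m.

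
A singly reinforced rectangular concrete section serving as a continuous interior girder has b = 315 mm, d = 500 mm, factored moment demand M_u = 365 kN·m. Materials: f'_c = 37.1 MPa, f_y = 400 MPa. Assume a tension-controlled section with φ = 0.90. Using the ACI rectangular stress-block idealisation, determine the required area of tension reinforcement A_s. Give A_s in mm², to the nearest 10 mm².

A_s ≈ 2230 mm²

M_n = M_u/φ = 365/0.90 = 405.556 kN·m.
With M_n = 0.85 f'_c a b (d − a/2), solve the quadratic for a:
a = d − √(d² − 2M_n/(0.85 f'_c b)) = 500 − √(500² − 2 × 405.556×10⁶/(0.85 × 37.1 × 315)) = 89.70 mm.
A_s = 0.85 f'_c a b / f_y = 0.85 × 37.1 × 89.70 × 315 / 400 = 2227.6 mm².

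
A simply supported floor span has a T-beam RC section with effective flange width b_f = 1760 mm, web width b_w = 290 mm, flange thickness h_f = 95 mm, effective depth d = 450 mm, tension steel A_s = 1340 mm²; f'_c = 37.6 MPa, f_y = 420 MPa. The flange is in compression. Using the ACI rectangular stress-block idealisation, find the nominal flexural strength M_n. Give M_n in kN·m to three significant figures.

Tension: T = A_s f_y = 1340 × 420 = 562800 N.
Try a within the flange: a = T/(0.85 f'_c b_f) = 562800/(0.85 × 37.6 × 1760) = 10.01 mm.
Since a = 10.01 ≤ h_f = 95 mm, the stress block lies entirely in the flange; analyse as a rectangular beam of width b_f.
M_n = T(d − a/2) = 562800 × (450 − 5.005) = 250.44 × 10⁶ N·mm.
M_n = 250.44 kN·m.

M_n ≈ 250 kN·m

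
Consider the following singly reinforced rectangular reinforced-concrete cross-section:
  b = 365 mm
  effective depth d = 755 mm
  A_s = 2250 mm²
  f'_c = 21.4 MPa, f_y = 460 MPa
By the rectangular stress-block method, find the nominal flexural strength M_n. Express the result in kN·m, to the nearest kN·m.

T = A_s f_y = 2250 × 460 = 1035000 N = 1035 kN.
From C = T: a = T/(0.85 f'_c b) = 1035000/(0.85 × 21.4 × 365) = 155.89 mm.
M_n = T(d − a/2) = 1035 kN × (755 − 77.945) mm = 700.75 kN·m.

M_n ≈ 701 kN·m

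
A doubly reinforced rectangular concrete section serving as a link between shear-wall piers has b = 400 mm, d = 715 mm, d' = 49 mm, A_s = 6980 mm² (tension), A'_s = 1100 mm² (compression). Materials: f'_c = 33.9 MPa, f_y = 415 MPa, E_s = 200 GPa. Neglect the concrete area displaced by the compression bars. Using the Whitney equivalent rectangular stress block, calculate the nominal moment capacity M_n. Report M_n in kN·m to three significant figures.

M_n ≈ 1790 kN·m

Assume both tension and compression steel yield.
Net tension couple steel: A_s − A'_s = 5880 mm².
a = (A_s − A'_s) f_y / (0.85 f'_c b) = 2440200/(0.85 × 33.9 × 400) = 211.71 mm.
c = a/β₁ = 211.71/0.808 = 262.02 mm; ε'_s = 0.003(c − d')/c = 0.0024 ≥ f_y/E_s = 0.0021, so compression steel does yield.
M_n = (A_s − A'_s) f_y (d − a/2) + A'_s f_y (d − d') = [2440200 × (715 − 105.855) + 456500 × (715 − 49)] × 10⁻⁶ = 1486.44 + 304.03 = 1790.47 kN·m.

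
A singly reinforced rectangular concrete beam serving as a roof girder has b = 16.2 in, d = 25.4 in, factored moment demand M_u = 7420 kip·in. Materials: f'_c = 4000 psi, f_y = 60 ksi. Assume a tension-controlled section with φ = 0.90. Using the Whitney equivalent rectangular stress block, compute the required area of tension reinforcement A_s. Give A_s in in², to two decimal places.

M_n = M_u/φ = 7420/0.90 = 8244.44 kip·in.
From M_n = 0.85 f'_c a b (d − a/2):
a = d − √(d² − 2M_n/(0.85 f'_c b)) = 25.4 − √(25.4² − 2 × 8244.44/(0.85 × 4 × 16.2)) = 6.804 in.
A_s = 0.85 f'_c a b / f_y = 0.85 × 4 × 6.804 × 16.2 / 60 = 6.246 in².

A_s ≈ 6.25 in²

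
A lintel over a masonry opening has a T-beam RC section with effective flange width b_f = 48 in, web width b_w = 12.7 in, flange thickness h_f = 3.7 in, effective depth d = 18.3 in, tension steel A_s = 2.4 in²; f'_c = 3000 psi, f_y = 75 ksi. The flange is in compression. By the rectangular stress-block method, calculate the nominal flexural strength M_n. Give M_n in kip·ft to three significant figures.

M_n ≈ 263 kip·ft

Tension: T = A_s f_y = 2.4 × 75 = 180 kips.
Try a within the flange: a = T/(0.85 f'_c b_f) = 180/(0.85 × 3 × 48) = 1.471 in.
Since a = 1.471 ≤ h_f = 3.7 in, the stress block lies entirely in the flange; analyse as a rectangular beam of width b_f.
M_n = T(d − a/2) = 180 × (18.3 − 0.7355) = 3161.6 kip·in.
M_n = 3161.6/12 = 263.47 kip·ft.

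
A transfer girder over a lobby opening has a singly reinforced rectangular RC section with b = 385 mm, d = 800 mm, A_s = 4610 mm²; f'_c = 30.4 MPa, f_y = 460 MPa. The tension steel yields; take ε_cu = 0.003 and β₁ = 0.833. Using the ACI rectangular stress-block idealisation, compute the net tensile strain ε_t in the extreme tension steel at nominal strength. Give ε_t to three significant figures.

ε_t ≈ 0.00638

a = A_s f_y/(0.85 f'_c b) = 213.16 mm.
β₁ = 0.833, so c = a/β₁ = 213.16/0.833 = 255.89 mm.
From the linear strain diagram with ε_cu = 0.003: ε_t = 0.003 (d − c)/c = 0.003 × (800 − 255.89)/255.89 = 0.00638.
Since ε_t ≥ 0.005, the section is tension-controlled.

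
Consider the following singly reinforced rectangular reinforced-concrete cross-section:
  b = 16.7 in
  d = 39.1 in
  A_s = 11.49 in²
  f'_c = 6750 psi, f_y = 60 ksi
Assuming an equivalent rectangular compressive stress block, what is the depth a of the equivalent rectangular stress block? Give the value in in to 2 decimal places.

T = A_s f_y = 11.49 × 60 = 689.4 kips.
a = T/(0.85 f'_c b) = 689.4/(0.85 × 6.75 × 16.7) = 7.20 in.

a ≈ 7.20 in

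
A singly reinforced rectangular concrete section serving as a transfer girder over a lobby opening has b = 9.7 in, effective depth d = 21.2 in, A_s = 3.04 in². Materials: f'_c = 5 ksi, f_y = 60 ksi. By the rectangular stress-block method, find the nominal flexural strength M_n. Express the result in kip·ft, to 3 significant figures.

M_n ≈ 289 kip·ft

T = A_s f_y = 3.04 × 60 = 182.4 kips.
a = T/(0.85 f'_c b) = 182.4/(0.85 × 5 × 9.7) = 4.424 in.
M_n = T(d − a/2) = 182.4 × (21.2 − 2.212) = 3463.4 kip·in = 3463.4/12 = 288.62 kip·ft.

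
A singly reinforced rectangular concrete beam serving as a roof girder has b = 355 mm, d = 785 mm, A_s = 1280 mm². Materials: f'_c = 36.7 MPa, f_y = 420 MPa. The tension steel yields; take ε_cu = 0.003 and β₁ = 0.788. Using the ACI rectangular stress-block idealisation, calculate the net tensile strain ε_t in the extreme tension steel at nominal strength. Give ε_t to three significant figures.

ε_t ≈ 0.0352

a = A_s f_y/(0.85 f'_c b) = 48.55 mm.
β₁ = 0.788, so c = a/β₁ = 48.55/0.788 = 61.61 mm.
From the linear strain diagram with ε_cu = 0.003: ε_t = 0.003 (d − c)/c = 0.003 × (785 − 61.61)/61.61 = 0.0352.
Since ε_t ≥ 0.005, the section is tension-controlled.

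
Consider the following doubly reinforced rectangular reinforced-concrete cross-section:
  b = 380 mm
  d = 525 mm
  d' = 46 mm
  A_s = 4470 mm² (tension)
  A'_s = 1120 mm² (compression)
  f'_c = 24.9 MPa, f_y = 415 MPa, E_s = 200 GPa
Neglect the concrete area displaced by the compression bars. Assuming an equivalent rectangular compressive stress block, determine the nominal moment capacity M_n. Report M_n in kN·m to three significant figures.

Assume both tension and compression steel yield.
Net tension couple steel: A_s − A'_s = 3350 mm².
a = (A_s − A'_s) f_y / (0.85 f'_c b) = 1390250/(0.85 × 24.9 × 380) = 172.86 mm.
c = a/β₁ = 172.86/0.85 = 203.36 mm; ε'_s = 0.003(c − d')/c = 0.0023 ≥ f_y/E_s = 0.0021, so compression steel does yield.
M_n = (A_s − A'_s) f_y (d − a/2) + A'_s f_y (d − d') = [1390250 × (525 − 86.43) + 464800 × (525 − 46)] × 10⁻⁶ = 609.72 + 222.64 = 832.36 kN·m.

M_n ≈ 832 kN·m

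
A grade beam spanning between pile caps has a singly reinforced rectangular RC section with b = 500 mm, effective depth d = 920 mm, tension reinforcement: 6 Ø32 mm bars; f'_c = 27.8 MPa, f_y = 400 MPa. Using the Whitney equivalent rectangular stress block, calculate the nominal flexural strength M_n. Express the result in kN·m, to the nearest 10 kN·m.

M_n ≈ 1620 kN·m

A_s = 6 × 804 = 4824 mm².
T = A_s f_y = 4824 × 400 = 1929600 N = 1929.6 kN.
From C = T: a = T/(0.85 f'_c b) = 1929600/(0.85 × 27.8 × 500) = 163.32 mm.
M_n = T(d − a/2) = 1929.6 kN × (920 − 81.66) mm = 1617.66 kN·m.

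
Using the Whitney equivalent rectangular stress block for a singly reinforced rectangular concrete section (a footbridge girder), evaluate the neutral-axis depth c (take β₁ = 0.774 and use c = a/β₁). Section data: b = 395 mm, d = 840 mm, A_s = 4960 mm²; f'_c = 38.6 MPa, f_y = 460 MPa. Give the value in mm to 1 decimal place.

T = A_s f_y = 4960 × 460 = 2281600 N = 2281.6 kN.
Setting C = 0.85 f'_c a b equal to T: a = 2281600/(0.85 × 38.6 × 395) = 176.050 mm.
With β₁ = 0.774, c = a/β₁ = 176.050/0.774 = 227.5 mm.

c ≈ 227.5 mm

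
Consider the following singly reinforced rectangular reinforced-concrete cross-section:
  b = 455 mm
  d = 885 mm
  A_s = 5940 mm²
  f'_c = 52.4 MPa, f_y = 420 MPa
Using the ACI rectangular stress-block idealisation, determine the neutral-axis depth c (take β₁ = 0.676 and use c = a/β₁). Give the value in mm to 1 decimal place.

c ≈ 182.1 mm

T = A_s f_y = 5940 × 420 = 2494800 N = 2494.8 kN.
Setting C = 0.85 f'_c a b equal to T: a = 2494800/(0.85 × 52.4 × 455) = 123.105 mm.
With β₁ = 0.676, c = a/β₁ = 123.105/0.676 = 182.1 mm.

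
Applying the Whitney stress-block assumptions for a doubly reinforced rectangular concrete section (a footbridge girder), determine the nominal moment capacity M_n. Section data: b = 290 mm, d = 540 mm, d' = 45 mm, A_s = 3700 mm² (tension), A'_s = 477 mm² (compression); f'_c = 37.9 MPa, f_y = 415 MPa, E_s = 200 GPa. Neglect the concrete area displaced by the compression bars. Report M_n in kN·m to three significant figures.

M_n ≈ 725 kN·m

Assume both tension and compression steel yield.
Net tension couple steel: A_s − A'_s = 3223 mm².
a = (A_s − A'_s) f_y / (0.85 f'_c b) = 1337545/(0.85 × 37.9 × 290) = 143.17 mm.
c = a/β₁ = 143.17/0.779 = 183.79 mm; ε'_s = 0.003(c − d')/c = 0.0023 ≥ f_y/E_s = 0.0021, so compression steel does yield.
M_n = (A_s − A'_s) f_y (d − a/2) + A'_s f_y (d − d') = [1337545 × (540 − 71.585) + 197955 × (540 − 45)] × 10⁻⁶ = 626.53 + 97.99 = 724.52 kN·m.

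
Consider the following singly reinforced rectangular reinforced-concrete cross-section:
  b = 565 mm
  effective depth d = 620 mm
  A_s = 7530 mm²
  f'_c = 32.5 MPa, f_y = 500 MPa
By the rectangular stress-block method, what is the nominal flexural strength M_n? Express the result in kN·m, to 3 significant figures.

T = A_s f_y = 7530 × 500 = 3765000 N = 3765 kN.
From C = T: a = T/(0.85 f'_c b) = 3765000/(0.85 × 32.5 × 565) = 241.22 mm.
M_n = T(d − a/2) = 3765 kN × (620 − 120.61) mm = 1880.20 kN·m.

M_n ≈ 1880 kN·m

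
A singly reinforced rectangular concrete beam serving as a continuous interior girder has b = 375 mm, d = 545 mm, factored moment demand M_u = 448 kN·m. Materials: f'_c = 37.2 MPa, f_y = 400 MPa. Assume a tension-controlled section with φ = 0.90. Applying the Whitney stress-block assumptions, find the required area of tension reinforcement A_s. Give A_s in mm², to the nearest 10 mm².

A_s ≈ 2470 mm²

M_n = M_u/φ = 448/0.90 = 497.778 kN·m.
With M_n = 0.85 f'_c a b (d − a/2), solve the quadratic for a:
a = d − √(d² − 2M_n/(0.85 f'_c b)) = 545 − √(545² − 2 × 497.778×10⁶/(0.85 × 37.2 × 375)) = 83.41 mm.
A_s = 0.85 f'_c a b / f_y = 0.85 × 37.2 × 83.41 × 375 / 400 = 2472.6 mm².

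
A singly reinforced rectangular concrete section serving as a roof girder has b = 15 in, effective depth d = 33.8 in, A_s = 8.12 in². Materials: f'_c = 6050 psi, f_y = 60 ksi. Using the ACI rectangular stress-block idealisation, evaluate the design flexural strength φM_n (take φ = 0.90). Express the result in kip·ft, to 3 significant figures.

φM_n ≈ 1120 kip·ft

T = A_s f_y = 8.12 × 60 = 487.2 kips.
a = T/(0.85 f'_c b) = 487.2/(0.85 × 6.05 × 15) = 6.316 in.
M_n = T(d − a/2) = 487.2 × (33.8 − 3.158) = 14928.8 kip·in = 14928.8/12 = 1244.07 kip·ft.
φM_n = 0.90 × 1244.07 = 1119.66 kip·ft.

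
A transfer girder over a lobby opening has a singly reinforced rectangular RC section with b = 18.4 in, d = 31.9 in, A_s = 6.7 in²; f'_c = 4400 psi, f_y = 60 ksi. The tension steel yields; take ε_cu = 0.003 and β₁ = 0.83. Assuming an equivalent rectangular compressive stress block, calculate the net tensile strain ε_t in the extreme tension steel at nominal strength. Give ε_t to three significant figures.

ε_t ≈ 0.0106

a = A_s f_y/(0.85 f'_c b) = 5.842 in.
β₁ = 0.83, so c = a/β₁ = 5.842/0.83 = 7.039 in.
From the linear strain diagram with ε_cu = 0.003: ε_t = 0.003 (d − c)/c = 0.003 × (31.9 − 7.039)/7.039 = 0.0106.
Since ε_t ≥ 0.005, the section is tension-controlled.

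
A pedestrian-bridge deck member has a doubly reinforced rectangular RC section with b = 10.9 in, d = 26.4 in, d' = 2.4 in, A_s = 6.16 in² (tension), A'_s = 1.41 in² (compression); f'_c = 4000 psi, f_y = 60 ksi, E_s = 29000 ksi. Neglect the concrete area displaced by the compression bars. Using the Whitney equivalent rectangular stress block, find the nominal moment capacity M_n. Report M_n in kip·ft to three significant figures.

M_n ≈ 705 kip·ft

Assume both steels yield.
a = (A_s − A'_s) f_y/(0.85 f'_c b) = (6.16 − 1.41) × 60/(0.85 × 4 × 10.9) = 7.690 in.
c = a/β₁ = 7.690/0.85 = 9.047 in; ε'_s = 0.003(c − d')/c = 0.0022 ≥ ε_y = 0.0021, so the compression steel yields.
M_n = (A_s − A'_s) f_y (d − a/2) + A'_s f_y (d − d') = 285 × (26.4 − 3.845) + 84.6 × (26.4 − 2.4) = 6428.2 + 2030.4 = 8458.6 kip·in = 8458.6/12 = 704.88 kip·ft.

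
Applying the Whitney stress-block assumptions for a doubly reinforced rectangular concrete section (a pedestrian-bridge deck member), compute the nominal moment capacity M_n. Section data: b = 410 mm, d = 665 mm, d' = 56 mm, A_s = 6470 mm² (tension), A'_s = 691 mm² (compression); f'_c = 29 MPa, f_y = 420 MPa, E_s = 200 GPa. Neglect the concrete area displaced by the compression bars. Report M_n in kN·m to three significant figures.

Assume both tension and compression steel yield.
Net tension couple steel: A_s − A'_s = 5779 mm².
a = (A_s − A'_s) f_y / (0.85 f'_c b) = 2427180/(0.85 × 29 × 410) = 240.16 mm.
c = a/β₁ = 240.16/0.843 = 284.89 mm; ε'_s = 0.003(c − d')/c = 0.0024 ≥ f_y/E_s = 0.0021, so compression steel does yield.
M_n = (A_s − A'_s) f_y (d − a/2) + A'_s f_y (d − d') = [2427180 × (665 − 120.08) + 290220 × (665 − 56)] × 10⁻⁶ = 1322.62 + 176.74 = 1499.36 kN·m.

M_n ≈ 1500 kN·m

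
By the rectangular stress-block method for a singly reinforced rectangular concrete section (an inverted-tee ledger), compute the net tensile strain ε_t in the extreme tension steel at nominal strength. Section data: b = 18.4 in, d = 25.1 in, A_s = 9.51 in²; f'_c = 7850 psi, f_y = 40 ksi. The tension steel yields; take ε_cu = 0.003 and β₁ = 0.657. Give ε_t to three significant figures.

a = A_s f_y/(0.85 f'_c b) = 3.098 in.
β₁ = 0.657, so c = a/β₁ = 3.098/0.657 = 4.715 in.
From the linear strain diagram with ε_cu = 0.003: ε_t = 0.003 (d − c)/c = 0.003 × (25.1 − 4.715)/4.715 = 0.0130.
Since ε_t ≥ 0.005, the section is tension-controlled.

ε_t ≈ 0.0130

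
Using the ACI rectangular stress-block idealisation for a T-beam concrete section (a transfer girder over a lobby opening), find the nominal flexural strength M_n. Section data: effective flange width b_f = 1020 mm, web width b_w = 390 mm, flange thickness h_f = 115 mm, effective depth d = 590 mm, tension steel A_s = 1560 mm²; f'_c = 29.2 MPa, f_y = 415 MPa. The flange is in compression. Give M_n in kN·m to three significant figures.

M_n ≈ 374 kN·m

Tension: T = A_s f_y = 1560 × 415 = 647400 N.
Try a within the flange: a = T/(0.85 f'_c b_f) = 647400/(0.85 × 29.2 × 1020) = 25.57 mm.
Since a = 25.57 ≤ h_f = 115 mm, the stress block lies entirely in the flange; analyse as a rectangular beam of width b_f.
M_n = T(d − a/2) = 647400 × (590 − 12.785) = 373.69 × 10⁶ N·mm.
M_n = 373.69 kN·m.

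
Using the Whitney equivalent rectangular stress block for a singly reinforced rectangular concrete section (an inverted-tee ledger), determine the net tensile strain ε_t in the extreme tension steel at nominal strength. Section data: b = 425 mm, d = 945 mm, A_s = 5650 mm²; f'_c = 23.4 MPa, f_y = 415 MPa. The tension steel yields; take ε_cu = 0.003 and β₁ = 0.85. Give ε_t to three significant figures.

a = A_s f_y/(0.85 f'_c b) = 277.38 mm.
β₁ = 0.85, so c = a/β₁ = 277.38/0.85 = 326.33 mm.
From the linear strain diagram with ε_cu = 0.003: ε_t = 0.003 (d − c)/c = 0.003 × (945 − 326.33)/326.33 = 0.00569.
Since ε_t ≥ 0.005, the section is tension-controlled.

ε_t ≈ 0.00569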